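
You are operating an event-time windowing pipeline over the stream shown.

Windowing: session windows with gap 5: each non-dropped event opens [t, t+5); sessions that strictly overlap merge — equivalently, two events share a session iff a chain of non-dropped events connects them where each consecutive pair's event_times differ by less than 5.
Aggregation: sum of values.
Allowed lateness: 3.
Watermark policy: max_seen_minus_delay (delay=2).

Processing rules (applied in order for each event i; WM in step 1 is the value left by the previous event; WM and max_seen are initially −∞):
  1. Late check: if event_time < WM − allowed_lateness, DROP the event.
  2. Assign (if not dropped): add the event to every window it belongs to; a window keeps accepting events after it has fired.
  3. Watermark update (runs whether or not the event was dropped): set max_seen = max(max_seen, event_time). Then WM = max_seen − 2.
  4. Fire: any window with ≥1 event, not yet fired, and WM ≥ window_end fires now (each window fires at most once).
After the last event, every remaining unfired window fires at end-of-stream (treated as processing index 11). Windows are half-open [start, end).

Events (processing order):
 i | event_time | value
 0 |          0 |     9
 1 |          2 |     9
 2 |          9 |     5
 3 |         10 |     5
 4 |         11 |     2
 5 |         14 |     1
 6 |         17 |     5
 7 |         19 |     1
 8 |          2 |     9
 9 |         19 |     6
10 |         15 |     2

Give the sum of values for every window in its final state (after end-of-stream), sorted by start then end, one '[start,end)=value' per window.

i=0 t=0 v=9: → [0,5); WM=-2
i=1 t=2 v=9: → [0,7); WM=0
i=2 t=9 v=5: → [9,14); WM=7
i=3 t=10 v=5: → [9,15); WM=8
i=4 t=11 v=2: → [9,16); WM=9
i=5 t=14 v=1: → [9,19); WM=12
i=6 t=17 v=5: → [9,22); WM=15
i=7 t=19 v=1: → [9,24); WM=17
i=8 t=2 v=9: DROP (t<17-3); WM=17
i=9 t=19 v=6: → [9,24); WM=17
i=10 t=15 v=2: → [9,24); WM=17

[0,7)=18 [9,24)=27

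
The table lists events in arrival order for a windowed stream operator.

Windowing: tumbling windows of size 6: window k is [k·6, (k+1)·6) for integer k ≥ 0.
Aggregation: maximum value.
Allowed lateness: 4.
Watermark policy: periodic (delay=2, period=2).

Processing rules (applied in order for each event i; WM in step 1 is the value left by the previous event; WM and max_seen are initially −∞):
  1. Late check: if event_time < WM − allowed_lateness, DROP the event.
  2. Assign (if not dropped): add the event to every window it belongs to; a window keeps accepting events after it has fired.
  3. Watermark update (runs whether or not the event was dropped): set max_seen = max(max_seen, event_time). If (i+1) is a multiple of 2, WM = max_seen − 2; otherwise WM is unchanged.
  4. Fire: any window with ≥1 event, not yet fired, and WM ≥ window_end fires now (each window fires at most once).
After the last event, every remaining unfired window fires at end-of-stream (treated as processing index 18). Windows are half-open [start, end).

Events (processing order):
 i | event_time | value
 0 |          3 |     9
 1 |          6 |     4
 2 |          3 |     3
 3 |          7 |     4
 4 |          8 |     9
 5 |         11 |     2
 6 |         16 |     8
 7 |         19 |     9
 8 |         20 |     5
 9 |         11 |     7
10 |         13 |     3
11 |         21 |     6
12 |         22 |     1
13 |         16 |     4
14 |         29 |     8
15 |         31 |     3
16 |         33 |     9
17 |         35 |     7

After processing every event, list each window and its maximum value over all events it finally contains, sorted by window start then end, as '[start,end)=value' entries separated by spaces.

i=0 t=3 v=9: → [0,6); WM=−∞
i=1 t=6 v=4: → [6,12); WM=4
i=2 t=3 v=3: → [0,6); WM=4
i=3 t=7 v=4: → [6,12); WM=5
i=4 t=8 v=9: → [6,12); WM=5
i=5 t=11 v=2: → [6,12); WM=9; [0,6) fires=9
i=6 t=16 v=8: → [12,18); WM=9
i=7 t=19 v=9: → [18,24); WM=17; [6,12) fires=9
i=8 t=20 v=5: → [18,24); WM=17
i=9 t=11 v=7: DROP (t<17-4); WM=18; [12,18) fires=8
i=10 t=13 v=3: DROP (t<18-4); WM=18
i=11 t=21 v=6: → [18,24); WM=19
i=12 t=22 v=1: → [18,24); WM=19
i=13 t=16 v=4: → [12,18); WM=20
i=14 t=29 v=8: → [24,30); WM=20
i=15 t=31 v=3: → [30,36); WM=29; [18,24) fires=9
i=16 t=33 v=9: → [30,36); WM=29
i=17 t=35 v=7: → [30,36); WM=33; [24,30) fires=8

[0,6)=9 [6,12)=9 [12,18)=8 [18,24)=9 [24,30)=8 [30,36)=9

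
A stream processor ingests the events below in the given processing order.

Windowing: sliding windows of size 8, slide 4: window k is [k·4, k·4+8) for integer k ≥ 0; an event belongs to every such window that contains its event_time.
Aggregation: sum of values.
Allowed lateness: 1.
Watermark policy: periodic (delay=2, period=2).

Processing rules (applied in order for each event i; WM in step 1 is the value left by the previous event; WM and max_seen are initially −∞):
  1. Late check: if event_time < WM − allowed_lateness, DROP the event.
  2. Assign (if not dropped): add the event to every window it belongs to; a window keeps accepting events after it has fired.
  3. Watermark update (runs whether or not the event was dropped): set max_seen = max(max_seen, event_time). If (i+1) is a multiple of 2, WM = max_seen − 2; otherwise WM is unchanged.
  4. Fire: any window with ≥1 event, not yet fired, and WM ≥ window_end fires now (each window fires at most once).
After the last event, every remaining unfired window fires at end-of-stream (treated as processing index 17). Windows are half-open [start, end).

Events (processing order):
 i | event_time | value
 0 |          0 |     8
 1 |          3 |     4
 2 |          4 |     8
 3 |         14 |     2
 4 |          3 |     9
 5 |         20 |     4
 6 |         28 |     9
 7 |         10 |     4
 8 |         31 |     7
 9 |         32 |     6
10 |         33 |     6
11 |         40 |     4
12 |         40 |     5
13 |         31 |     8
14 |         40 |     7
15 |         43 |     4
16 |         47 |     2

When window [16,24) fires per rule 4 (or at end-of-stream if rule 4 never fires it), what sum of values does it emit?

i=0 t=0 v=8: → [0,8); WM=−∞
i=1 t=3 v=4: → [0,8); WM=1
i=2 t=4 v=8: → [4,12),[0,8); WM=1
i=3 t=14 v=2: → [12,20),[8,16); WM=12; [0,8) fires=20 [4,12) fires=8
i=4 t=3 v=9: DROP (t<12-1); WM=12
i=5 t=20 v=4: → [20,28),[16,24); WM=18; [8,16) fires=2
i=6 t=28 v=9: → [28,36),[24,32); WM=18
i=7 t=10 v=4: DROP (t<18-1); WM=26; [12,20) fires=2 [16,24) fires=4
i=8 t=31 v=7: → [28,36),[24,32); WM=26
i=9 t=32 v=6: → [32,40),[28,36); WM=30; [20,28) fires=4
i=10 t=33 v=6: → [32,40),[28,36); WM=30
i=11 t=40 v=4: → [40,48),[36,44); WM=38; [24,32) fires=16 [28,36) fires=28
i=12 t=40 v=5: → [40,48),[36,44); WM=38
i=13 t=31 v=8: DROP (t<38-1); WM=38
i=14 t=40 v=7: → [40,48),[36,44); WM=38
i=15 t=43 v=4: → [40,48),[36,44); WM=41; [32,40) fires=12
i=16 t=47 v=2: → [44,52),[40,48); WM=41

4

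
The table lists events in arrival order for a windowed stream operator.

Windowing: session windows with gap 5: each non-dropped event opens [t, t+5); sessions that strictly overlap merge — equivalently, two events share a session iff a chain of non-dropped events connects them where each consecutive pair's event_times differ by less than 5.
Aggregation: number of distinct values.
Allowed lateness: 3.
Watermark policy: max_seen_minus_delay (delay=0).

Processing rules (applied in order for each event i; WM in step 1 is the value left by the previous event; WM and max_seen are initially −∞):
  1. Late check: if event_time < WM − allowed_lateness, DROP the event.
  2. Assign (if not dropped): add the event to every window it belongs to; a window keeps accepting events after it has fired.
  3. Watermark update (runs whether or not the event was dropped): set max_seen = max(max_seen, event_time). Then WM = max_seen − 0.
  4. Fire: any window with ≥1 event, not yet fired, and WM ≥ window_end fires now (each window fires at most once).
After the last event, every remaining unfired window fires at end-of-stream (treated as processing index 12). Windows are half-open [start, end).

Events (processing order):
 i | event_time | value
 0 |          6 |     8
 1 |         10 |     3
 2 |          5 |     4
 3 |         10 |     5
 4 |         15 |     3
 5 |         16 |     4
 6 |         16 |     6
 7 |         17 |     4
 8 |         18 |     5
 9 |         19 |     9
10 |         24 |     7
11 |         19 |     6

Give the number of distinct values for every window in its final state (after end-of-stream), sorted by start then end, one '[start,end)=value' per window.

[6,15)=3 [15,24)=5 [24,29)=1

i=0 t=6 v=8: → [6,11); WM=6
i=1 t=10 v=3: → [6,15); WM=10
i=2 t=5 v=4: DROP (t<10-3); WM=10
i=3 t=10 v=5: → [6,15); WM=10
i=4 t=15 v=3: → [15,20); WM=15
i=5 t=16 v=4: → [15,21); WM=16
i=6 t=16 v=6: → [15,21); WM=16
i=7 t=17 v=4: → [15,22); WM=17
i=8 t=18 v=5: → [15,23); WM=18
i=9 t=19 v=9: → [15,24); WM=19
i=10 t=24 v=7: → [24,29); WM=24
i=11 t=19 v=6: DROP (t<24-3); WM=24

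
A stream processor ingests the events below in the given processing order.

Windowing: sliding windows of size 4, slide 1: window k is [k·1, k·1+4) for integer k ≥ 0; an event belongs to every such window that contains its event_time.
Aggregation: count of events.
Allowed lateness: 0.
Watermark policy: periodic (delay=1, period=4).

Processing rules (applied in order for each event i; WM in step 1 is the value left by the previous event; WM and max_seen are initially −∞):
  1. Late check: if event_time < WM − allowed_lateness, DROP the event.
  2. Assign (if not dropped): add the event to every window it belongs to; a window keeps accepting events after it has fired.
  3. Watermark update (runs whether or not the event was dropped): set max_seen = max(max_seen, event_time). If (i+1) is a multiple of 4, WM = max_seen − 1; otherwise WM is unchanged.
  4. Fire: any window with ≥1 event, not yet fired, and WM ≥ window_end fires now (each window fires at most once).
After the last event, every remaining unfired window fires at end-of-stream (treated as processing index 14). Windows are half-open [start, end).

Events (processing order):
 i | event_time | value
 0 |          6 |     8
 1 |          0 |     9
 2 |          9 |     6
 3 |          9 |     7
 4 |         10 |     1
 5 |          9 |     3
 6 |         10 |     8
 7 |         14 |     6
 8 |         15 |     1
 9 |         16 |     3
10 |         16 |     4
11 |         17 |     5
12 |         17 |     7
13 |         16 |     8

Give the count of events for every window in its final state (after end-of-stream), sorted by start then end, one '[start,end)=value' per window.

i=0 t=6 v=8: → [6,10),[5,9),[4,8),[3,7); WM=−∞
i=1 t=0 v=9: → [0,4); WM=−∞
i=2 t=9 v=6: → [9,13),[8,12),[7,11),[6,10); WM=−∞
i=3 t=9 v=7: → [9,13),[8,12),[7,11),[6,10); WM=8; [0,4) fires=1 [3,7) fires=1 [4,8) fires=1
i=4 t=10 v=1: → [10,14),[9,13),[8,12),[7,11); WM=8
i=5 t=9 v=3: → [9,13),[8,12),[7,11),[6,10); WM=8
i=6 t=10 v=8: → [10,14),[9,13),[8,12),[7,11); WM=8
i=7 t=14 v=6: → [14,18),[13,17),[12,16),[11,15); WM=13; [5,9) fires=1 [6,10) fires=4 [7,11) fires=5 [8,12) fires=5 [9,13) fires=5
i=8 t=15 v=1: → [15,19),[14,18),[13,17),[12,16); WM=13
i=9 t=16 v=3: → [16,20),[15,19),[14,18),[13,17); WM=13
i=10 t=16 v=4: → [16,20),[15,19),[14,18),[13,17); WM=13
i=11 t=17 v=5: → [17,21),[16,20),[15,19),[14,18); WM=16; [10,14) fires=2 [11,15) fires=1 [12,16) fires=2
i=12 t=17 v=7: → [17,21),[16,20),[15,19),[14,18); WM=16
i=13 t=16 v=8: → [16,20),[15,19),[14,18),[13,17); WM=16

[0,4)=1 [3,7)=1 [4,8)=1 [5,9)=1 [6,10)=4 [7,11)=5 [8,12)=5 [9,13)=5 [10,14)=2 [11,15)=1 [12,16)=2 [13,17)=5 [14,18)=7 [15,19)=6 [16,20)=5 [17,21)=2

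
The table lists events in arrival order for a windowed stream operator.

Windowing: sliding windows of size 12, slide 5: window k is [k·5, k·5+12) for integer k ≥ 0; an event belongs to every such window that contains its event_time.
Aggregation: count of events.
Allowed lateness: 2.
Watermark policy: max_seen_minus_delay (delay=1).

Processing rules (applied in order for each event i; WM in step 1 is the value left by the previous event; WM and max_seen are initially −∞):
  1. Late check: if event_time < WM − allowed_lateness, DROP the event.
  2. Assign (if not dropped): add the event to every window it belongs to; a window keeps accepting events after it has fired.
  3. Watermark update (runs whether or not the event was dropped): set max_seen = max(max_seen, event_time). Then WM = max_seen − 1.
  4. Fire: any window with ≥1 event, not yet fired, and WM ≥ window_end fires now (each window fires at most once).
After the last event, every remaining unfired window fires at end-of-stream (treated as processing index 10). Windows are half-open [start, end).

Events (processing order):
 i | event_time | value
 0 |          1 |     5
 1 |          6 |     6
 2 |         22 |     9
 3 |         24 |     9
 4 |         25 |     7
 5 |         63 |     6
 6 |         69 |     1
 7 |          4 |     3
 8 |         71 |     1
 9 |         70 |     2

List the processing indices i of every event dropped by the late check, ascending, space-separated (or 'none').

7

i=0 t=1 v=5: → [0,12); WM=0
i=1 t=6 v=6: → [5,17),[0,12); WM=5
i=2 t=22 v=9: → [20,32),[15,27); WM=21; [0,12) fires=2 [5,17) fires=1
i=3 t=24 v=9: → [20,32),[15,27); WM=23
i=4 t=25 v=7: → [25,37),[20,32),[15,27); WM=24
i=5 t=63 v=6: → [60,72),[55,67); WM=62; [15,27) fires=3 [20,32) fires=3 [25,37) fires=1
i=6 t=69 v=1: → [65,77),[60,72); WM=68; [55,67) fires=1
i=7 t=4 v=3: DROP (t<68-2); WM=68
i=8 t=71 v=1: → [70,82),[65,77),[60,72); WM=70
i=9 t=70 v=2: → [70,82),[65,77),[60,72); WM=70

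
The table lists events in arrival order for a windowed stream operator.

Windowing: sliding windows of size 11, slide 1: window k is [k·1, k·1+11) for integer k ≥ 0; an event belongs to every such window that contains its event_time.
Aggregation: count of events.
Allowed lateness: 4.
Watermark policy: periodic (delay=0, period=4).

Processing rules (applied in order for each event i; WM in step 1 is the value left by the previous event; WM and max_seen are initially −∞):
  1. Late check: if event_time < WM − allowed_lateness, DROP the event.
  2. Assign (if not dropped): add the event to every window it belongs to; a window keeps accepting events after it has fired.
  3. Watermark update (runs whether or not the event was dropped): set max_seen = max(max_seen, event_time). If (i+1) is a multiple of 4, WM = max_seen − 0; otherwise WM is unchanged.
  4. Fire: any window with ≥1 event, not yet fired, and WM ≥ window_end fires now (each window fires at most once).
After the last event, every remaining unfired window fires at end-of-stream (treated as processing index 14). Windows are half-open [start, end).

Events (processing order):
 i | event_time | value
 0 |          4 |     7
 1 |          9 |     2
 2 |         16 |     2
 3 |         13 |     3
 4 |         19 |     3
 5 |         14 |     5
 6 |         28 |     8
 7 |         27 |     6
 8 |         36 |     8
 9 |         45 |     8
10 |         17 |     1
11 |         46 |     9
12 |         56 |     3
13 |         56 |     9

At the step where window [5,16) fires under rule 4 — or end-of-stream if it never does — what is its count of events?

i=0 t=4 v=7: → [4,15),[3,14),[2,13),[1,12),[0,11); WM=−∞
i=1 t=9 v=2: → [9,20),[8,19),[7,18),[6,17),[5,16),[4,15),[3,14),[2,13),[1,12),[0,11); WM=−∞
i=2 t=16 v=2: → [16,27),[15,26),[14,25),[13,24),[12,23),[11,22),[10,21),[9,20),[8,19),[7,18),[6,17); WM=−∞
i=3 t=13 v=3: → [13,24),[12,23),[11,22),[10,21),[9,20),[8,19),[7,18),[6,17),[5,16),[4,15),[3,14); WM=16; [0,11) fires=2 [1,12) fires=2 [2,13) fires=2 [3,14) fires=3 [4,15) fires=3 [5,16) fires=2
i=4 t=19 v=3: → [19,30),[18,29),[17,28),[16,27),[15,26),[14,25),[13,24),[12,23),[11,22),[10,21),[9,20); WM=16
i=5 t=14 v=5: → [14,25),[13,24),[12,23),[11,22),[10,21),[9,20),[8,19),[7,18),[6,17),[5,16),[4,15); WM=16
i=6 t=28 v=8: → [28,39),[27,38),[26,37),[25,36),[24,35),[23,34),[22,33),[21,32),[20,31),[19,30),[18,29); WM=16
i=7 t=27 v=6: → [27,38),[26,37),[25,36),[24,35),[23,34),[22,33),[21,32),[20,31),[19,30),[18,29),[17,28); WM=28; [6,17) fires=4 [7,18) fires=4 [8,19) fires=4 [9,20) fires=5 [10,21) fires=4 [11,22) fires=4 [12,23) fires=4 [13,24) fires=4 [14,25) fires=3 [15,26) fires=2 [16,27) fires=2 [17,28) fires=2
i=8 t=36 v=8: → [36,47),[35,46),[34,45),[33,44),[32,43),[31,42),[30,41),[29,40),[28,39),[27,38),[26,37); WM=28
i=9 t=45 v=8: → [45,56),[44,55),[43,54),[42,53),[41,52),[40,51),[39,50),[38,49),[37,48),[36,47),[35,46); WM=28
i=10 t=17 v=1: DROP (t<28-4); WM=28
i=11 t=46 v=9: → [46,57),[45,56),[44,55),[43,54),[42,53),[41,52),[40,51),[39,50),[38,49),[37,48),[36,47); WM=46; [18,29) fires=3 [19,30) fires=3 [20,31) fires=2 [21,32) fires=2 [22,33) fires=2 [23,34) fires=2 [24,35) fires=2 [25,36) fires=2 [26,37) fires=3 [27,38) fires=3 [28,39) fires=2 [29,40) fires=1 [30,41) fires=1 [31,42) fires=1 [32,43) fires=1 [33,44) fires=1 [34,45) fires=1 [35,46) fires=2
i=12 t=56 v=3: → [56,67),[55,66),[54,65),[53,64),[52,63),[51,62),[50,61),[49,60),[48,59),[47,58),[46,57); WM=46
i=13 t=56 v=9: → [56,67),[55,66),[54,65),[53,64),[52,63),[51,62),[50,61),[49,60),[48,59),[47,58),[46,57); WM=46

2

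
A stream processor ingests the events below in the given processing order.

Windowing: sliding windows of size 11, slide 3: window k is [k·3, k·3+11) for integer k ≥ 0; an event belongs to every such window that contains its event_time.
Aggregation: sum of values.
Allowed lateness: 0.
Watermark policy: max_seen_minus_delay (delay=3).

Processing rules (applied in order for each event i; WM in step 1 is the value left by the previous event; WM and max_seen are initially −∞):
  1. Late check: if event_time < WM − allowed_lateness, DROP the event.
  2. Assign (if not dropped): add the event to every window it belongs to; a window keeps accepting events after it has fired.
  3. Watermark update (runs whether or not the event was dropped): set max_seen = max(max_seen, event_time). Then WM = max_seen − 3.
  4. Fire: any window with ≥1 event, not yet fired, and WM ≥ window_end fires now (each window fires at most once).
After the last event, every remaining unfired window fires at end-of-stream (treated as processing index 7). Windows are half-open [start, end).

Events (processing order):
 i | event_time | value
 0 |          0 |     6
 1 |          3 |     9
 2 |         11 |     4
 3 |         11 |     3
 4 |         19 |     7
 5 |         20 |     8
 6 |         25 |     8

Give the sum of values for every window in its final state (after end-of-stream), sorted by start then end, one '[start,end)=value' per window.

i=0 t=0 v=6: → [0,11); WM=-3
i=1 t=3 v=9: → [3,14),[0,11); WM=0
i=2 t=11 v=4: → [9,20),[6,17),[3,14); WM=8
i=3 t=11 v=3: → [9,20),[6,17),[3,14); WM=8
i=4 t=19 v=7: → [18,29),[15,26),[12,23),[9,20); WM=16; [0,11) fires=15 [3,14) fires=16
i=5 t=20 v=8: → [18,29),[15,26),[12,23); WM=17; [6,17) fires=7
i=6 t=25 v=8: → [24,35),[21,32),[18,29),[15,26); WM=22; [9,20) fires=14

[0,11)=15 [3,14)=16 [6,17)=7 [9,20)=14 [12,23)=15 [15,26)=23 [18,29)=23 [21,32)=8 [24,35)=8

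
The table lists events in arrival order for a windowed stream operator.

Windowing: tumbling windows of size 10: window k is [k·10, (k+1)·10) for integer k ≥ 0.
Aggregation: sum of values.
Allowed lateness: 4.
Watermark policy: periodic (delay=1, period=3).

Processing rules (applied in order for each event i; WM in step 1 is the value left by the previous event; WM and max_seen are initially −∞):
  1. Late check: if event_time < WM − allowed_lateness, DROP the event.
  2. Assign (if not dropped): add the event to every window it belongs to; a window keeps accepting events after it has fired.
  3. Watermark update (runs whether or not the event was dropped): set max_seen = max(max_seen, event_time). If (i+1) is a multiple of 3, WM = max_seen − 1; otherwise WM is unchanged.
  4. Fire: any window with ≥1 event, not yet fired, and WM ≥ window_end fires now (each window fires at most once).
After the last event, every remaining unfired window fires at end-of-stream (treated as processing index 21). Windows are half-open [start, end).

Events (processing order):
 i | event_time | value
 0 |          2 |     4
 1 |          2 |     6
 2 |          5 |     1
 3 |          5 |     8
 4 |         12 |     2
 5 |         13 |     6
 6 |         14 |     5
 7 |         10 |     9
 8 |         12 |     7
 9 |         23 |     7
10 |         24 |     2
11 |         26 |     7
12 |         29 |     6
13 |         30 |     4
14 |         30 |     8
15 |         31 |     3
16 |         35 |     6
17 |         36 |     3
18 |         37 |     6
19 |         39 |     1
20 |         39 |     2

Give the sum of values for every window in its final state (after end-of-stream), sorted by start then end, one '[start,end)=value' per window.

i=0 t=2 v=4: → [0,10); WM=−∞
i=1 t=2 v=6: → [0,10); WM=−∞
i=2 t=5 v=1: → [0,10); WM=4
i=3 t=5 v=8: → [0,10); WM=4
i=4 t=12 v=2: → [10,20); WM=4
i=5 t=13 v=6: → [10,20); WM=12; [0,10) fires=19
i=6 t=14 v=5: → [10,20); WM=12
i=7 t=10 v=9: → [10,20); WM=12
i=8 t=12 v=7: → [10,20); WM=13
i=9 t=23 v=7: → [20,30); WM=13
i=10 t=24 v=2: → [20,30); WM=13
i=11 t=26 v=7: → [20,30); WM=25; [10,20) fires=29
i=12 t=29 v=6: → [20,30); WM=25
i=13 t=30 v=4: → [30,40); WM=25
i=14 t=30 v=8: → [30,40); WM=29
i=15 t=31 v=3: → [30,40); WM=29
i=16 t=35 v=6: → [30,40); WM=29
i=17 t=36 v=3: → [30,40); WM=35; [20,30) fires=22
i=18 t=37 v=6: → [30,40); WM=35
i=19 t=39 v=1: → [30,40); WM=35
i=20 t=39 v=2: → [30,40); WM=38

[0,10)=19 [10,20)=29 [20,30)=22 [30,40)=33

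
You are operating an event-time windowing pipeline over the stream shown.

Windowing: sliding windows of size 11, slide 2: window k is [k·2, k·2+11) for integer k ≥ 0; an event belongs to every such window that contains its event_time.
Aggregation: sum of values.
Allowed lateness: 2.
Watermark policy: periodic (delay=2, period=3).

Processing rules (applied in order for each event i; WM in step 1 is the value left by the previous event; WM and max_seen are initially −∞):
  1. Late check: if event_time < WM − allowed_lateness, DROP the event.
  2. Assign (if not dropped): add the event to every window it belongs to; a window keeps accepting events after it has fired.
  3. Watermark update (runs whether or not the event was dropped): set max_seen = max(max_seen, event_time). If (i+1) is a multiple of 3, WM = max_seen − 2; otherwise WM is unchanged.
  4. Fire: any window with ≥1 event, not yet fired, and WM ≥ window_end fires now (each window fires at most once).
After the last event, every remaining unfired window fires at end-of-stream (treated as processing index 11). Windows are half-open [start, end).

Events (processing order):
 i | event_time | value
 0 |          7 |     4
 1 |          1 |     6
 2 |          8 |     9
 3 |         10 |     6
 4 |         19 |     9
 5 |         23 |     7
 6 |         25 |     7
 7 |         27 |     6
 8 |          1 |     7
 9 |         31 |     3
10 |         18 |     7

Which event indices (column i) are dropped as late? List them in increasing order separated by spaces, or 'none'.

8 10

i=0 t=7 v=4: → [6,17),[4,15),[2,13),[0,11); WM=−∞
i=1 t=1 v=6: → [0,11); WM=−∞
i=2 t=8 v=9: → [8,19),[6,17),[4,15),[2,13),[0,11); WM=6
i=3 t=10 v=6: → [10,21),[8,19),[6,17),[4,15),[2,13),[0,11); WM=6
i=4 t=19 v=9: → [18,29),[16,27),[14,25),[12,23),[10,21); WM=6
i=5 t=23 v=7: → [22,33),[20,31),[18,29),[16,27),[14,25); WM=21; [0,11) fires=25 [2,13) fires=19 [4,15) fires=19 [6,17) fires=19 [8,19) fires=15 [10,21) fires=15
i=6 t=25 v=7: → [24,35),[22,33),[20,31),[18,29),[16,27); WM=21
i=7 t=27 v=6: → [26,37),[24,35),[22,33),[20,31),[18,29); WM=21
i=8 t=1 v=7: DROP (t<21-2); WM=25; [12,23) fires=9 [14,25) fires=16
i=9 t=31 v=3: → [30,41),[28,39),[26,37),[24,35),[22,33); WM=25
i=10 t=18 v=7: DROP (t<25-2); WM=25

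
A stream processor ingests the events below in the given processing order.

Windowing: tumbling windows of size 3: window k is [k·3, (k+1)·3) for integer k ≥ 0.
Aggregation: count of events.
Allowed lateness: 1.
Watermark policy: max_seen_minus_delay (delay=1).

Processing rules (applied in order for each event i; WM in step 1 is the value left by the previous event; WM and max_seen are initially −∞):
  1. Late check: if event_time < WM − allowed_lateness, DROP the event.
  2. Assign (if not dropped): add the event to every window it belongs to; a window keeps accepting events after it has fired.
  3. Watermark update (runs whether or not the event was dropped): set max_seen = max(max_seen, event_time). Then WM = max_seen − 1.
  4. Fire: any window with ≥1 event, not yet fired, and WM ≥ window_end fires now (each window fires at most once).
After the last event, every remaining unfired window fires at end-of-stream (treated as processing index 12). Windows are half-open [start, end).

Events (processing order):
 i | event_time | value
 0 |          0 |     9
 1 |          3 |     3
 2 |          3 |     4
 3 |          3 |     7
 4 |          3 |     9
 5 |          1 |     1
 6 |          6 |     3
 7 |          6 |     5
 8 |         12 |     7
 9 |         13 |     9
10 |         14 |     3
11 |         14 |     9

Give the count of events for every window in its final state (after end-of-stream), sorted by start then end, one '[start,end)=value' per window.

[0,3)=2 [3,6)=4 [6,9)=2 [12,15)=4

i=0 t=0 v=9: → [0,3); WM=-1
i=1 t=3 v=3: → [3,6); WM=2
i=2 t=3 v=4: → [3,6); WM=2
i=3 t=3 v=7: → [3,6); WM=2
i=4 t=3 v=9: → [3,6); WM=2
i=5 t=1 v=1: → [0,3); WM=2
i=6 t=6 v=3: → [6,9); WM=5; [0,3) fires=2
i=7 t=6 v=5: → [6,9); WM=5
i=8 t=12 v=7: → [12,15); WM=11; [3,6) fires=4 [6,9) fires=2
i=9 t=13 v=9: → [12,15); WM=12
i=10 t=14 v=3: → [12,15); WM=13
i=11 t=14 v=9: → [12,15); WM=13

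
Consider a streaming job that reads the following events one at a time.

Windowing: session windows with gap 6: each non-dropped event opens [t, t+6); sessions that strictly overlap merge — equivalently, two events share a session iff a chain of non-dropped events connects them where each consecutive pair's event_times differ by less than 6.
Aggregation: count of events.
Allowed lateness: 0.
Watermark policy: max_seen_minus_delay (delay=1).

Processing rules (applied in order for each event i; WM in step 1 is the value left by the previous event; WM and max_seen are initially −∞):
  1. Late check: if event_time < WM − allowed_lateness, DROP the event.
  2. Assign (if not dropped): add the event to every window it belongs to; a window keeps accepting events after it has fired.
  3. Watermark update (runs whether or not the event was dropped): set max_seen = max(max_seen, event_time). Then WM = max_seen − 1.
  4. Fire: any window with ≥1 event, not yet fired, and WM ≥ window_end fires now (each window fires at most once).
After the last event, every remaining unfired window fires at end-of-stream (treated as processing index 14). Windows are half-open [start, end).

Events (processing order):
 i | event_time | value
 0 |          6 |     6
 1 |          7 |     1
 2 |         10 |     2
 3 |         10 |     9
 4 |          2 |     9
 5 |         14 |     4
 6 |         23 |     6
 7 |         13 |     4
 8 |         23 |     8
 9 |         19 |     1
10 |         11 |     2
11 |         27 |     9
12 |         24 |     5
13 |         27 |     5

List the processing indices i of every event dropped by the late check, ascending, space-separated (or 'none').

i=0 t=6 v=6: → [6,12); WM=5
i=1 t=7 v=1: → [6,13); WM=6
i=2 t=10 v=2: → [6,16); WM=9
i=3 t=10 v=9: → [6,16); WM=9
i=4 t=2 v=9: DROP (t<9-0); WM=9
i=5 t=14 v=4: → [6,20); WM=13
i=6 t=23 v=6: → [23,29); WM=22
i=7 t=13 v=4: DROP (t<22-0); WM=22
i=8 t=23 v=8: → [23,29); WM=22
i=9 t=19 v=1: DROP (t<22-0); WM=22
i=10 t=11 v=2: DROP (t<22-0); WM=22
i=11 t=27 v=9: → [23,33); WM=26
i=12 t=24 v=5: DROP (t<26-0); WM=26
i=13 t=27 v=5: → [23,33); WM=26

4 7 9 10 12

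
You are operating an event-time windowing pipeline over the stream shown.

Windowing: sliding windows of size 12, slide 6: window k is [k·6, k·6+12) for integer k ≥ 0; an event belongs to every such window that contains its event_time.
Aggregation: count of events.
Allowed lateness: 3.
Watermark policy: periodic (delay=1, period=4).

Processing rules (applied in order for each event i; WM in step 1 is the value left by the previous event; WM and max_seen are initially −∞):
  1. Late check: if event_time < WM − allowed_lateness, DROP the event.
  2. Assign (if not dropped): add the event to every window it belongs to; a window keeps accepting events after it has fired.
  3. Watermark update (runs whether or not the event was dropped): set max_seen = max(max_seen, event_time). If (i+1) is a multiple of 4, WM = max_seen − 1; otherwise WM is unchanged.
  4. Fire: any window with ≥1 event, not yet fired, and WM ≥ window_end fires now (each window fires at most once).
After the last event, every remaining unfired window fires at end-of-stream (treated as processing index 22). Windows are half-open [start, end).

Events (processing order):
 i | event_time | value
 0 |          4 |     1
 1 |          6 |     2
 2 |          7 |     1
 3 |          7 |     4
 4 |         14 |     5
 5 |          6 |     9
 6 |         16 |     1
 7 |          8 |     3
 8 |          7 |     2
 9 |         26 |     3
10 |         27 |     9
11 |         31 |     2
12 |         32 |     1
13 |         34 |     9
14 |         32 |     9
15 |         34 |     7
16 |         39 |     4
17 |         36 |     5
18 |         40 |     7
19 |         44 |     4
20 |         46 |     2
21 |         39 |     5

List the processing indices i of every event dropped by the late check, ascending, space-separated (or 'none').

i=0 t=4 v=1: → [0,12); WM=−∞
i=1 t=6 v=2: → [6,18),[0,12); WM=−∞
i=2 t=7 v=1: → [6,18),[0,12); WM=−∞
i=3 t=7 v=4: → [6,18),[0,12); WM=6
i=4 t=14 v=5: → [12,24),[6,18); WM=6
i=5 t=6 v=9: → [6,18),[0,12); WM=6
i=6 t=16 v=1: → [12,24),[6,18); WM=6
i=7 t=8 v=3: → [6,18),[0,12); WM=15; [0,12) fires=6
i=8 t=7 v=2: DROP (t<15-3); WM=15
i=9 t=26 v=3: → [24,36),[18,30); WM=15
i=10 t=27 v=9: → [24,36),[18,30); WM=15
i=11 t=31 v=2: → [30,42),[24,36); WM=30; [6,18) fires=7 [12,24) fires=2 [18,30) fires=2
i=12 t=32 v=1: → [30,42),[24,36); WM=30
i=13 t=34 v=9: → [30,42),[24,36); WM=30
i=14 t=32 v=9: → [30,42),[24,36); WM=30
i=15 t=34 v=7: → [30,42),[24,36); WM=33
i=16 t=39 v=4: → [36,48),[30,42); WM=33
i=17 t=36 v=5: → [36,48),[30,42); WM=33
i=18 t=40 v=7: → [36,48),[30,42); WM=33
i=19 t=44 v=4: → [42,54),[36,48); WM=43; [24,36) fires=7 [30,42) fires=8
i=20 t=46 v=2: → [42,54),[36,48); WM=43
i=21 t=39 v=5: DROP (t<43-3); WM=43

8 21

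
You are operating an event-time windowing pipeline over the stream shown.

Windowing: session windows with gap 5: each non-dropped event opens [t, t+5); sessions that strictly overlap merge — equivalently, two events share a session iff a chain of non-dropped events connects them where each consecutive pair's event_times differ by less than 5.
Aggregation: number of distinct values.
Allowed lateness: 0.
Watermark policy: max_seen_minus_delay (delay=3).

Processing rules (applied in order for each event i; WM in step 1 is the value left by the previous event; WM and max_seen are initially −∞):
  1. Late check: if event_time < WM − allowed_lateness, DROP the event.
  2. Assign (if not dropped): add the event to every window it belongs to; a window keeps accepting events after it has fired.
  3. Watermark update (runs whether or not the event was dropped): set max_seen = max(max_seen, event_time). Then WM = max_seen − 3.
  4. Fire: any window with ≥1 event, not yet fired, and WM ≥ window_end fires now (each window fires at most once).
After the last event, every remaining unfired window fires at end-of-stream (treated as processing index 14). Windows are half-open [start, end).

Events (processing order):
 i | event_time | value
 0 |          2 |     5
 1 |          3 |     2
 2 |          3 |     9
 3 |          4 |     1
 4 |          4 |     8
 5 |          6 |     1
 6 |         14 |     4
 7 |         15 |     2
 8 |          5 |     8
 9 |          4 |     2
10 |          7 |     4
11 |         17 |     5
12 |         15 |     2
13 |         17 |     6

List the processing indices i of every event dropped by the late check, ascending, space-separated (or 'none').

8 9 10

i=0 t=2 v=5: → [2,7); WM=-1
i=1 t=3 v=2: → [2,8); WM=0
i=2 t=3 v=9: → [2,8); WM=0
i=3 t=4 v=1: → [2,9); WM=1
i=4 t=4 v=8: → [2,9); WM=1
i=5 t=6 v=1: → [2,11); WM=3
i=6 t=14 v=4: → [14,19); WM=11
i=7 t=15 v=2: → [14,20); WM=12
i=8 t=5 v=8: DROP (t<12-0); WM=12
i=9 t=4 v=2: DROP (t<12-0); WM=12
i=10 t=7 v=4: DROP (t<12-0); WM=12
i=11 t=17 v=5: → [14,22); WM=14
i=12 t=15 v=2: → [14,22); WM=14
i=13 t=17 v=6: → [14,22); WM=14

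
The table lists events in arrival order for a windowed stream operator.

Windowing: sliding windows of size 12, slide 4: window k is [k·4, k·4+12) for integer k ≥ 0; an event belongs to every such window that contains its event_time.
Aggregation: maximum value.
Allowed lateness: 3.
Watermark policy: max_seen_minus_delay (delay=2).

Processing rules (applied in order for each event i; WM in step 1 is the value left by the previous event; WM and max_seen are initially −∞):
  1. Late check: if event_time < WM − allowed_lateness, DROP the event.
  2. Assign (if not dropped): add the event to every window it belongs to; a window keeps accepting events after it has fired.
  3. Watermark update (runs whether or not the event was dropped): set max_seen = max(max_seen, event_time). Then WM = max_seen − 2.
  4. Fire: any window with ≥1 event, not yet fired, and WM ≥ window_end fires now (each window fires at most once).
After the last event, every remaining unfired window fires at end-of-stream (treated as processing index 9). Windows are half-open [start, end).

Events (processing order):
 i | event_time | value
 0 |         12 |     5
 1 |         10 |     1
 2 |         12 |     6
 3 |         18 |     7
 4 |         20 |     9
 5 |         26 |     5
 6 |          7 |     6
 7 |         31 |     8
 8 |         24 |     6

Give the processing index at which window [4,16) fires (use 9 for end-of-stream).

i=0 t=12 v=5: → [12,24),[8,20),[4,16); WM=10
i=1 t=10 v=1: → [8,20),[4,16),[0,12); WM=10
i=2 t=12 v=6: → [12,24),[8,20),[4,16); WM=10
i=3 t=18 v=7: → [16,28),[12,24),[8,20); WM=16; [0,12) fires=1 [4,16) fires=6
i=4 t=20 v=9: → [20,32),[16,28),[12,24); WM=18
i=5 t=26 v=5: → [24,36),[20,32),[16,28); WM=24; [8,20) fires=7 [12,24) fires=9
i=6 t=7 v=6: DROP (t<24-3); WM=24
i=7 t=31 v=8: → [28,40),[24,36),[20,32); WM=29; [16,28) fires=9
i=8 t=24 v=6: DROP (t<29-3); WM=29

3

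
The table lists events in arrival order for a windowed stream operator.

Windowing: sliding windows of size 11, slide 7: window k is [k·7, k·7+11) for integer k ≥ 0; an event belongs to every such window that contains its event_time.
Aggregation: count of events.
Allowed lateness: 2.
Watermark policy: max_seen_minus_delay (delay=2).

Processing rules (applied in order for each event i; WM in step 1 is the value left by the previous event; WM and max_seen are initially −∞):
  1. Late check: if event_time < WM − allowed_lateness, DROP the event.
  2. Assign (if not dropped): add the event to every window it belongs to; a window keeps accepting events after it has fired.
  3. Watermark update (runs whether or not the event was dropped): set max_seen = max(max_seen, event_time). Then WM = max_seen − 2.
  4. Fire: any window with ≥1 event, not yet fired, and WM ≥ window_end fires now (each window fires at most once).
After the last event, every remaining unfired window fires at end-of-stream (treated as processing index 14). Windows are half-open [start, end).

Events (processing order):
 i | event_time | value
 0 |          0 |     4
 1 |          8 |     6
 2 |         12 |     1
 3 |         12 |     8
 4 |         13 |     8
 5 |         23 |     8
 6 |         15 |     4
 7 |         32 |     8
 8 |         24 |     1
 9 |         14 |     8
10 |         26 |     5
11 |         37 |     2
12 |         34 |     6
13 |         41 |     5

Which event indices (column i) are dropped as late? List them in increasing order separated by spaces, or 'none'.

6 8 9 10

i=0 t=0 v=4: → [0,11); WM=-2
i=1 t=8 v=6: → [7,18),[0,11); WM=6
i=2 t=12 v=1: → [7,18); WM=10
i=3 t=12 v=8: → [7,18); WM=10
i=4 t=13 v=8: → [7,18); WM=11; [0,11) fires=2
i=5 t=23 v=8: → [21,32),[14,25); WM=21; [7,18) fires=4
i=6 t=15 v=4: DROP (t<21-2); WM=21
i=7 t=32 v=8: → [28,39); WM=30; [14,25) fires=1
i=8 t=24 v=1: DROP (t<30-2); WM=30
i=9 t=14 v=8: DROP (t<30-2); WM=30
i=10 t=26 v=5: DROP (t<30-2); WM=30
i=11 t=37 v=2: → [35,46),[28,39); WM=35; [21,32) fires=1
i=12 t=34 v=6: → [28,39); WM=35
i=13 t=41 v=5: → [35,46); WM=39; [28,39) fires=3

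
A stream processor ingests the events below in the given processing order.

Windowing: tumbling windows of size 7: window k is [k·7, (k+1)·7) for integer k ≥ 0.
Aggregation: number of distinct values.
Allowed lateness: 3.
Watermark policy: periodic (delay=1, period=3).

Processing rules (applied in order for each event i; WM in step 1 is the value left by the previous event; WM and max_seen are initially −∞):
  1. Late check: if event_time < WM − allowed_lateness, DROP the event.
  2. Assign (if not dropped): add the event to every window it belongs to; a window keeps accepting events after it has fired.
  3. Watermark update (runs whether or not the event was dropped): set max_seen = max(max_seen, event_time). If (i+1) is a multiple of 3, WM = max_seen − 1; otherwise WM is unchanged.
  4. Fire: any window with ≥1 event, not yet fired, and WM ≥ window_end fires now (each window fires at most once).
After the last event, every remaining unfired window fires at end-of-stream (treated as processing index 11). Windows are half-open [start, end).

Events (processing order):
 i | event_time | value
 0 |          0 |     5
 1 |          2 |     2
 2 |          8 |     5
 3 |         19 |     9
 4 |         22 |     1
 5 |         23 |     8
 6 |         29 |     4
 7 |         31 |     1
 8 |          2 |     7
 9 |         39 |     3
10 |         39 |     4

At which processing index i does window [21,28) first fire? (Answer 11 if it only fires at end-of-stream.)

i=0 t=0 v=5: → [0,7); WM=−∞
i=1 t=2 v=2: → [0,7); WM=−∞
i=2 t=8 v=5: → [7,14); WM=7; [0,7) fires=2
i=3 t=19 v=9: → [14,21); WM=7
i=4 t=22 v=1: → [21,28); WM=7
i=5 t=23 v=8: → [21,28); WM=22; [7,14) fires=1 [14,21) fires=1
i=6 t=29 v=4: → [28,35); WM=22
i=7 t=31 v=1: → [28,35); WM=22
i=8 t=2 v=7: DROP (t<22-3); WM=30; [21,28) fires=2
i=9 t=39 v=3: → [35,42); WM=30
i=10 t=39 v=4: → [35,42); WM=30

8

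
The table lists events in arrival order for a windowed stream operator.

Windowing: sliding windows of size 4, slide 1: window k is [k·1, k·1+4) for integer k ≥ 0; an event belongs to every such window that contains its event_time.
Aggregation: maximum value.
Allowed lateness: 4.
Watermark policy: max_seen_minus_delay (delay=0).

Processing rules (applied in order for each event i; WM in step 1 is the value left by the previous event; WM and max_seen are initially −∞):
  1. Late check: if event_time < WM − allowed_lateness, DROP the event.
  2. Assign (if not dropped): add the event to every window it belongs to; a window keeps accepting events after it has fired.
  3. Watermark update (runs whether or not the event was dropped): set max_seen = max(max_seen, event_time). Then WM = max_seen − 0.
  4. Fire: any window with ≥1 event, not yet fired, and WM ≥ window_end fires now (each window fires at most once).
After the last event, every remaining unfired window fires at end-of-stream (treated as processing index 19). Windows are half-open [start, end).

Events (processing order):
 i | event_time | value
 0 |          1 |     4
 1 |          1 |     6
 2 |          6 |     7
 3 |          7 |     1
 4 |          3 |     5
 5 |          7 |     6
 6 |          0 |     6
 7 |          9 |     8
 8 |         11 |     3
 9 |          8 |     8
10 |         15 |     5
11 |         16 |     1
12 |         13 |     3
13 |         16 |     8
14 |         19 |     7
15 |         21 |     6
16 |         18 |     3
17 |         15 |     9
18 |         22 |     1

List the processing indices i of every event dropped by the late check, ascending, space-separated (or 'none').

6 17

i=0 t=1 v=4: → [1,5),[0,4); WM=1
i=1 t=1 v=6: → [1,5),[0,4); WM=1
i=2 t=6 v=7: → [6,10),[5,9),[4,8),[3,7); WM=6; [0,4) fires=6 [1,5) fires=6
i=3 t=7 v=1: → [7,11),[6,10),[5,9),[4,8); WM=7; [3,7) fires=7
i=4 t=3 v=5: → [3,7),[2,6),[1,5),[0,4); WM=7; [2,6) fires=5
i=5 t=7 v=6: → [7,11),[6,10),[5,9),[4,8); WM=7
i=6 t=0 v=6: DROP (t<7-4); WM=7
i=7 t=9 v=8: → [9,13),[8,12),[7,11),[6,10); WM=9; [4,8) fires=7 [5,9) fires=7
i=8 t=11 v=3: → [11,15),[10,14),[9,13),[8,12); WM=11; [6,10) fires=8 [7,11) fires=8
i=9 t=8 v=8: → [8,12),[7,11),[6,10),[5,9); WM=11
i=10 t=15 v=5: → [15,19),[14,18),[13,17),[12,16); WM=15; [8,12) fires=8 [9,13) fires=8 [10,14) fires=3 [11,15) fires=3
i=11 t=16 v=1: → [16,20),[15,19),[14,18),[13,17); WM=16; [12,16) fires=5
i=12 t=13 v=3: → [13,17),[12,16),[11,15),[10,14); WM=16
i=13 t=16 v=8: → [16,20),[15,19),[14,18),[13,17); WM=16
i=14 t=19 v=7: → [19,23),[18,22),[17,21),[16,20); WM=19; [13,17) fires=8 [14,18) fires=8 [15,19) fires=8
i=15 t=21 v=6: → [21,25),[20,24),[19,23),[18,22); WM=21; [16,20) fires=8 [17,21) fires=7
i=16 t=18 v=3: → [18,22),[17,21),[16,20),[15,19); WM=21
i=17 t=15 v=9: DROP (t<21-4); WM=21
i=18 t=22 v=1: → [22,26),[21,25),[20,24),[19,23); WM=22; [18,22) fires=7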